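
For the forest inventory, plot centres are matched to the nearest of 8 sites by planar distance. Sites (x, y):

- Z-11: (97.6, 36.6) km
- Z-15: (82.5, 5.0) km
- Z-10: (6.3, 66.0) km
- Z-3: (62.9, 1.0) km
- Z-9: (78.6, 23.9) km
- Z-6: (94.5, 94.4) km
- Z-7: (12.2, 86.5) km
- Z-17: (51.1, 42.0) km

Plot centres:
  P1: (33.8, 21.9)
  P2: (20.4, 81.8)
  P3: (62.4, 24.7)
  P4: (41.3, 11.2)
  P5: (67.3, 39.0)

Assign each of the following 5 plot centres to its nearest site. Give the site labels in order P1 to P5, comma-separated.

Z-17, Z-7, Z-9, Z-3, Z-17

P1 → Z-17 (d²=703.30)
P2 → Z-7 (d²=89.33)
P3 → Z-9 (d²=263.08)
P4 → Z-3 (d²=570.60)
P5 → Z-17 (d²=271.44)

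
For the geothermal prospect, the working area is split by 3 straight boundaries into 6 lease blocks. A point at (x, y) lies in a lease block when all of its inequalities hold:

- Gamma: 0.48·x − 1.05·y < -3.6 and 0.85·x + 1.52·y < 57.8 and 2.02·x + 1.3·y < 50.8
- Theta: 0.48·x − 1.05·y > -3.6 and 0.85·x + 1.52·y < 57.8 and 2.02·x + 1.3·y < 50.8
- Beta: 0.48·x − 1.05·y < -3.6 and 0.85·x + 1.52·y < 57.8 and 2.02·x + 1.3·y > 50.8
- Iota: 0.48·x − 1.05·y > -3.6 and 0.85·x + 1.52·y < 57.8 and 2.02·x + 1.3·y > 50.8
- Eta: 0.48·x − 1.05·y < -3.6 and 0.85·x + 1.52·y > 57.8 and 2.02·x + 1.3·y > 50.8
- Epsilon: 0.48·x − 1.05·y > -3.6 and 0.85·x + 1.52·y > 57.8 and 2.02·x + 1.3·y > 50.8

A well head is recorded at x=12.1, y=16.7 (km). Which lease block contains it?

Gamma

0.48·12.1 − 1.05·16.7 = -11.727, which is < -3.6
0.85·12.1 + 1.52·16.7 = 35.669, which is < 57.8
2.02·12.1 + 1.3·16.7 = 46.152, which is < 50.8
This sign pattern matches Gamma.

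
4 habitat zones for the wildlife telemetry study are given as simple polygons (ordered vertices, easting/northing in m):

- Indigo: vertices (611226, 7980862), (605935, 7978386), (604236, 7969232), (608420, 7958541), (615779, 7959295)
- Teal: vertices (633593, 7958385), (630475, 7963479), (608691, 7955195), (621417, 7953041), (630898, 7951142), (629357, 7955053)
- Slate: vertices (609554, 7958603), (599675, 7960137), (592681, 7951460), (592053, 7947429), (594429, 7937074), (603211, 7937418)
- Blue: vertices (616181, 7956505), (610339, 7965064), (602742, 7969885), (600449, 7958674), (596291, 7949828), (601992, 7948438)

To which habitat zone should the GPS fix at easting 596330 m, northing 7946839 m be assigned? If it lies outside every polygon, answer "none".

Slate

Cast a ray rightward from (596330, 7946839). For each polygon, the edges (by vertex number in listed order) whose endpoints lie on opposite sides of northing = 7946839, where each meets that height, and whether that is right or left of the point:
Indigo: no edge straddles that height → 0 crossings.
Teal: no edge straddles that height → 0 crossings.
Slate: 4–5 at easting≈592188.4 (left), 6–1 at easting≈606031.7 (right) → 1 crossing.
Blue: no edge straddles that height → 0 crossings.
Only Slate has an odd count, so the point is inside Slate.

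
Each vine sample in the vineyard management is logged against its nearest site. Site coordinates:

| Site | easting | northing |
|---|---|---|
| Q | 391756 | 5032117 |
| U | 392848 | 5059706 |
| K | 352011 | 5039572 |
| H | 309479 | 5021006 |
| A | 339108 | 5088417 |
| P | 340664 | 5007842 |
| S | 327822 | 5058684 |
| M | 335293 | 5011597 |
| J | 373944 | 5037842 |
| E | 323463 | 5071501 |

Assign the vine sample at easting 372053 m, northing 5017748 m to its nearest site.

Squared distances to each site:
Q: 594676370.000; U: 2192905789.000; K: 877968740.000; H: 3926120040.000; A: 6079480586.000; P: 1083398157.000; S: 3632137457.000; M: 1389132401.000; J: 407344717.000; E: 5250373109.000.
Minimum at J.

J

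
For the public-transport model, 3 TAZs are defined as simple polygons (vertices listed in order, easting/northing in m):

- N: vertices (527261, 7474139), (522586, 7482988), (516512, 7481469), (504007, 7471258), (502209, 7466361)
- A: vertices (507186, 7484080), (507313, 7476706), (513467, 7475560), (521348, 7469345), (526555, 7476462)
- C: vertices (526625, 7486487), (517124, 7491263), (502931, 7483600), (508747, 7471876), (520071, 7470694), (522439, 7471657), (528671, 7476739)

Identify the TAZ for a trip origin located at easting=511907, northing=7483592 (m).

Cast a ray rightward from (511907, 7483592). For each polygon, the edges (by vertex number in listed order) whose endpoints lie on opposite sides of northing = 7483592, where each meets that height, and whether that is right or left of the point:
N: no edge straddles that height → 0 crossings.
A: 1–2 at easting≈507194.4 (left), 5–1 at easting≈508426.8 (left) → 0 crossings.
C: 3–4 at easting≈502935.0 (left), 7–1 at easting≈527232.6 (right) → 1 crossing.
Only C has an odd count, so the point is inside C.

C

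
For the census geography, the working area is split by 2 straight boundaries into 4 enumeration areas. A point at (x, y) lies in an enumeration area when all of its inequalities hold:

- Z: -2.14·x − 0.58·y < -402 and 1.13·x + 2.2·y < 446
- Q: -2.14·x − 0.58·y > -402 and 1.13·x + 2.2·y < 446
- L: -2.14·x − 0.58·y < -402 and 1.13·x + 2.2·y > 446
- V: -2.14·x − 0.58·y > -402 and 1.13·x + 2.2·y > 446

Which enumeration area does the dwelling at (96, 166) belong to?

-2.14·96 − 0.58·166 = -301.720, which is > -402
1.13·96 + 2.2·166 = 473.680, which is > 446
This sign pattern matches V.

V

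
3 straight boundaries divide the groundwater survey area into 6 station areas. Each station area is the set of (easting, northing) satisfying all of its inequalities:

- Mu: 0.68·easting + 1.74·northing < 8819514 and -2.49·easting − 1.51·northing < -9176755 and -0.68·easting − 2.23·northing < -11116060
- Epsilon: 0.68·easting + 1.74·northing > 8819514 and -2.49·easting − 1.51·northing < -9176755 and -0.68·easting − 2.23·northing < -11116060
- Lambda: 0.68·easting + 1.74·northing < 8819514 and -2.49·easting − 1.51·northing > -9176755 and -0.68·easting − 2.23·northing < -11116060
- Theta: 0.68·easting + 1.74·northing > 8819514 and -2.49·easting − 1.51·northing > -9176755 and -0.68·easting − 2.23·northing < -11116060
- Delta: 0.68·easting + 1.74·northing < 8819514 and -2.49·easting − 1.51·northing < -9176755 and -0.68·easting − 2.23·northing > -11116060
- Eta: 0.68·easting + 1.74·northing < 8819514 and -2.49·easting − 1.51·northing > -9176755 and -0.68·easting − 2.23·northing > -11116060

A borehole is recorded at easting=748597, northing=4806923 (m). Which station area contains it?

Theta

0.68·748597 + 1.74·4806923 = 8873091.980, which is > 8819514
-2.49·748597 − 1.51·4806923 = -9122460.260, which is > -9176755
-0.68·748597 − 2.23·4806923 = -11228484.250, which is < -11116060
This sign pattern matches Theta.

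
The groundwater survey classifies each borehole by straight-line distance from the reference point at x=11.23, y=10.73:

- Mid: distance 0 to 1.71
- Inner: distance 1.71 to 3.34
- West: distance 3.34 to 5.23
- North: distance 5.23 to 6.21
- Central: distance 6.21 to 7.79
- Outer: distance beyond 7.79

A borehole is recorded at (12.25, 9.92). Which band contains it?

Distance = √((12.25−11.23)² + (9.92−10.73)²) = √(1.040 + 0.656) = 1.302.
0 ≤ 1.302 < 1.71 → Mid.

Mid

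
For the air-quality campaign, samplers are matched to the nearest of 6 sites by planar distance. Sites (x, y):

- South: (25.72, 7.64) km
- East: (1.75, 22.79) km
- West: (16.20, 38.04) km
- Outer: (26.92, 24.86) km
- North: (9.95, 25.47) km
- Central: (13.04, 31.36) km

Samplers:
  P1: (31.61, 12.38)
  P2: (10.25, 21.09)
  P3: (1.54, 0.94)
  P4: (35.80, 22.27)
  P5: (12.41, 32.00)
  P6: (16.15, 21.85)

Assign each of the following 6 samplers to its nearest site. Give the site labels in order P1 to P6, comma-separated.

P1 → South (d²=57.16)
P2 → North (d²=19.27)
P3 → East (d²=477.47)
P4 → Outer (d²=85.56)
P5 → Central (d²=0.81)
P6 → North (d²=51.54)

South, North, East, Outer, Central, North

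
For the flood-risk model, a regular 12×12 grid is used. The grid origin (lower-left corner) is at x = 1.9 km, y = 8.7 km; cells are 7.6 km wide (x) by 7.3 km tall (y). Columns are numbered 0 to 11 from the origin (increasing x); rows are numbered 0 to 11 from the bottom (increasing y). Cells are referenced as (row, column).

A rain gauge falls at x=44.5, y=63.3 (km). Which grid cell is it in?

(7, 5)

Column index: ⌊(44.5 − 1.9) / 7.6⌋ = ⌊5.605⌋ = 5
Row offset from origin: ⌊(63.3 − 8.7) / 7.3⌋ = ⌊7.479⌋ = 7 → row 7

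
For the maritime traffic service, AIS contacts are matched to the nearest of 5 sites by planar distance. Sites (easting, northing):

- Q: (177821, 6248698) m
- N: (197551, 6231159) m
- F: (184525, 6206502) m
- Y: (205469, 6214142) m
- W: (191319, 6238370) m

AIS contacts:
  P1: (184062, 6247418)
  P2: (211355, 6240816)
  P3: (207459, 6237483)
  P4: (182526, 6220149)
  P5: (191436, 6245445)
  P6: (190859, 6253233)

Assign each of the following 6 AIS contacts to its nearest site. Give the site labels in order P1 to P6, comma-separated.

P1 → Q (d²=40588481.00)
P2 → N (d²=283808065.00)
P3 → N (d²=138161440.00)
P4 → F (d²=190236610.00)
P5 → W (d²=50069314.00)
P6 → Q (d²=190555669.00)

Q, N, N, F, W, Q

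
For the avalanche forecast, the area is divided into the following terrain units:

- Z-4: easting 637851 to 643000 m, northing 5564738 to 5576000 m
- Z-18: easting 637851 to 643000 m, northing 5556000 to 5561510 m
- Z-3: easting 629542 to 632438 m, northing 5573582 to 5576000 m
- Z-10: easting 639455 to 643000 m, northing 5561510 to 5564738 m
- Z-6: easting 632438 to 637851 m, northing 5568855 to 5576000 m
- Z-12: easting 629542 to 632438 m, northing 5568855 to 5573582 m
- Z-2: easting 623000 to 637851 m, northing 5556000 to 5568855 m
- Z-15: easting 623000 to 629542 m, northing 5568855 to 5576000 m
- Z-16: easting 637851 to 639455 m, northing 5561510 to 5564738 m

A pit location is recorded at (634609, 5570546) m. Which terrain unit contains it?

Z-6

The point has easting = 634609 and northing = 5570546.
Only Z-6 satisfies 632438 ≤ easting ≤ 637851 and 5568855 ≤ northing ≤ 5576000.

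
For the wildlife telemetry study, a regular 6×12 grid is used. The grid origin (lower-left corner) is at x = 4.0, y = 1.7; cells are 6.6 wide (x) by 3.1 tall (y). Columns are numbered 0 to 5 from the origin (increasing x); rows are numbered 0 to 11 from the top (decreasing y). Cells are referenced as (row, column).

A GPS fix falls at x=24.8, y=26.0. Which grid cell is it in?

(4, 3)

Column index: ⌊(24.8 − 4.0) / 6.6⌋ = ⌊3.152⌋ = 3
Row offset from origin: ⌊(26.0 − 1.7) / 3.1⌋ = ⌊7.839⌋ = 7 → row 4 (counted from top)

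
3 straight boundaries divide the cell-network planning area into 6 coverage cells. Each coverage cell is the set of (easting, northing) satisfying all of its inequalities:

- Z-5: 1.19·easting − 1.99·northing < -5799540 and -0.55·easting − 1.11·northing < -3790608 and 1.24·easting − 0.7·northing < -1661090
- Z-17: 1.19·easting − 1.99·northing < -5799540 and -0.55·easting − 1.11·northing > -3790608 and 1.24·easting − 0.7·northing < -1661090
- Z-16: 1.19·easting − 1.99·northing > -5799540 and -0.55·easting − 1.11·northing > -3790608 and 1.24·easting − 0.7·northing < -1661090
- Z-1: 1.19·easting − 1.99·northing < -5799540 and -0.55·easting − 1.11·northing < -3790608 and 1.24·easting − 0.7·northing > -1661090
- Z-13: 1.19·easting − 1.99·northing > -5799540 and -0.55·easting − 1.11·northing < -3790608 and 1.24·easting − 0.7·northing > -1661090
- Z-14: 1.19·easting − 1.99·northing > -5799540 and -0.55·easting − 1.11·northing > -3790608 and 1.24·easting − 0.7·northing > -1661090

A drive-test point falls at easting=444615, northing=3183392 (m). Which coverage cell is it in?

Z-17

1.19·444615 − 1.99·3183392 = -5805858.230, which is < -5799540
-0.55·444615 − 1.11·3183392 = -3778103.370, which is > -3790608
1.24·444615 − 0.7·3183392 = -1677051.800, which is < -1661090
This sign pattern matches Z-17.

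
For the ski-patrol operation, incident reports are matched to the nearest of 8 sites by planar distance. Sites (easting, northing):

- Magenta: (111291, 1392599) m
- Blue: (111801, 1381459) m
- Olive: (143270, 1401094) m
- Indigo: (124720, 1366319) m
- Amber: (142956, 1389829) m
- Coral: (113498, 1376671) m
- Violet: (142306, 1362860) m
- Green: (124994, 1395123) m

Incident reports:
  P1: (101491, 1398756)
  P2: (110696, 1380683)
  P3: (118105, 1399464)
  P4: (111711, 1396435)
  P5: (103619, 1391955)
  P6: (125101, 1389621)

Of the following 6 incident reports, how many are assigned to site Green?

P1 → Magenta
P2 → Blue
P3 → Green
P4 → Magenta
P5 → Magenta
P6 → Green
2 of the 6 go to Green.

2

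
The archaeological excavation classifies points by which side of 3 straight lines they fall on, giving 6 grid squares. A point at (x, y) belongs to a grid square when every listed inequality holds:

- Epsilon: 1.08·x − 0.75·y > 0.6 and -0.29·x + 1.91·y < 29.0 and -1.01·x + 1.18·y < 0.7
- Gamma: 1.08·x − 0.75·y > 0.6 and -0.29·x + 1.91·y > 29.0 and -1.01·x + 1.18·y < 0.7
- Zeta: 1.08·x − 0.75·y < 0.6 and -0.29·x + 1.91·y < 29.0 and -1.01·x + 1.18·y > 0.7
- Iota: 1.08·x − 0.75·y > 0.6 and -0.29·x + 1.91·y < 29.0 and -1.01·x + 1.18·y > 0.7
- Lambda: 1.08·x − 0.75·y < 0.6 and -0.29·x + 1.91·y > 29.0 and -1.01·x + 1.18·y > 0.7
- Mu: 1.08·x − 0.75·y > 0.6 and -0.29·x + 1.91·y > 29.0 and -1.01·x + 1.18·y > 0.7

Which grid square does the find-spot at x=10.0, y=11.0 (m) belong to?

1.08·10.0 − 0.75·11.0 = 2.550, which is > 0.6
-0.29·10.0 + 1.91·11.0 = 18.110, which is < 29.0
-1.01·10.0 + 1.18·11.0 = 2.880, which is > 0.7
This sign pattern matches Iota.

Iota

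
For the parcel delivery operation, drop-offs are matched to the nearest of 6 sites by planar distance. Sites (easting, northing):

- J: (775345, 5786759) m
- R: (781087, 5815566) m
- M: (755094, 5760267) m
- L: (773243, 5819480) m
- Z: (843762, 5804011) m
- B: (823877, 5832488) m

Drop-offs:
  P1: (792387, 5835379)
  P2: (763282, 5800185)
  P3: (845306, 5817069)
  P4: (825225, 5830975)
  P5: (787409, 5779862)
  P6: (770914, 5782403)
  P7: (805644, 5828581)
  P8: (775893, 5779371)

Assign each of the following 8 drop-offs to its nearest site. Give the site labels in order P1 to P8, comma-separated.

R, J, Z, B, J, J, B, J

P1 → R (d²=520244969.00)
P2 → J (d²=325773445.00)
P3 → Z (d²=172895300.00)
P4 → B (d²=4106273.00)
P5 → J (d²=193108705.00)
P6 → J (d²=38608497.00)
P7 → B (d²=347706938.00)
P8 → J (d²=54882848.00)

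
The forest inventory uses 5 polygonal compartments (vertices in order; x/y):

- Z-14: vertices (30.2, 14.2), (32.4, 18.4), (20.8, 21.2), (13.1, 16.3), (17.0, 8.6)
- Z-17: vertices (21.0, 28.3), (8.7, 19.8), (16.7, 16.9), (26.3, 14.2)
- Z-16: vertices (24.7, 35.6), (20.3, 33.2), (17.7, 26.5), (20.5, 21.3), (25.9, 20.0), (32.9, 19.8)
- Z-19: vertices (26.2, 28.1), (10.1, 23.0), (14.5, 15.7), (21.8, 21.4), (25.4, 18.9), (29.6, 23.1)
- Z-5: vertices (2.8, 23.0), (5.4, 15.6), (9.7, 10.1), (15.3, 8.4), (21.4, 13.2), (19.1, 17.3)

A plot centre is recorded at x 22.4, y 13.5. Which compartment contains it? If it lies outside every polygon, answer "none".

Cast a ray rightward from (22.4, 13.5). For each polygon, the edges (by vertex number in listed order) whose endpoints lie on opposite sides of y = 13.5, where each meets that height, and whether that is right or left of the point:
Z-14: 4–5 at x≈14.52 (left), 5–1 at x≈28.55 (right) → 1 crossing.
Z-17: no edge straddles that height → 0 crossings.
Z-16: no edge straddles that height → 0 crossings.
Z-19: no edge straddles that height → 0 crossings.
Z-5: 2–3 at x≈7.04 (left), 5–6 at x≈21.23 (left) → 0 crossings.
Only Z-14 has an odd count, so the point is inside Z-14.

Z-14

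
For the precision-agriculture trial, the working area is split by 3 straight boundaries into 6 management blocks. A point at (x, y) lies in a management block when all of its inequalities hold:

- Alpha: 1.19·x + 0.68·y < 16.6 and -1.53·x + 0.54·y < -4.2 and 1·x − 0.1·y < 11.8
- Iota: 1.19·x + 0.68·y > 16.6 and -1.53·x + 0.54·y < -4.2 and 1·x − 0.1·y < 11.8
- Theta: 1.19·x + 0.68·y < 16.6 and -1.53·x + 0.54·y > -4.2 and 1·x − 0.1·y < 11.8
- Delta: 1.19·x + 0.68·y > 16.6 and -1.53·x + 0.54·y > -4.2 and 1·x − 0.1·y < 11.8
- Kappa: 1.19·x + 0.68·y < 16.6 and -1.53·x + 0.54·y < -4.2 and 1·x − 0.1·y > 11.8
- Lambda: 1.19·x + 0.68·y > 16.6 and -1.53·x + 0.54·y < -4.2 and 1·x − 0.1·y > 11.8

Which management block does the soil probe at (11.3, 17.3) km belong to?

1.19·11.3 + 0.68·17.3 = 25.211, which is > 16.6
-1.53·11.3 + 0.54·17.3 = -7.947, which is < -4.2
1·11.3 − 0.1·17.3 = 9.570, which is < 11.8
This sign pattern matches Iota.

Iota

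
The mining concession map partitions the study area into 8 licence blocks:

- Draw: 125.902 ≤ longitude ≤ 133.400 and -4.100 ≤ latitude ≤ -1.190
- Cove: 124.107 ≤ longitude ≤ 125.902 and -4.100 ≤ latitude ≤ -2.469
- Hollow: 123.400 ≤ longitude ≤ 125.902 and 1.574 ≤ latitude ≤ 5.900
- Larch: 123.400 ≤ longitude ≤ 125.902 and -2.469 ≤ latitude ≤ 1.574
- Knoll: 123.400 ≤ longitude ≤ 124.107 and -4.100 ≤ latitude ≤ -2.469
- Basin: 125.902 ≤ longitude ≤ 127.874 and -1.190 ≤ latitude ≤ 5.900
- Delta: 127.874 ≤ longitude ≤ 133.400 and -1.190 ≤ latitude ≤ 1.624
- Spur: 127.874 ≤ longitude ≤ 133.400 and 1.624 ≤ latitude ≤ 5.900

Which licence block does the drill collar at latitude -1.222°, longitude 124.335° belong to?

The point has longitude = 124.335 and latitude = -1.222.
Only Larch satisfies 123.400 ≤ longitude ≤ 125.902 and -2.469 ≤ latitude ≤ 1.574.

Larch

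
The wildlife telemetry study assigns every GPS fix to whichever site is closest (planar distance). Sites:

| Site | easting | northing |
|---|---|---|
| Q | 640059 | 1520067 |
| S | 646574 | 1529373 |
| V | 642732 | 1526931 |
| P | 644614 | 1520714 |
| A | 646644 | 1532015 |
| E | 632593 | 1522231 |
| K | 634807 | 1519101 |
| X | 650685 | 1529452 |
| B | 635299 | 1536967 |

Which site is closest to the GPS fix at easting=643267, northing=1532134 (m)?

Squared distances to each site:
Q: 155903753.000; S: 18559370.000; V: 27357434.000; P: 132230809.000; A: 11418290.000; E: 212003685.000; K: 241430689.000; X: 62219848.000; B: 86846913.000.
Minimum at A.

A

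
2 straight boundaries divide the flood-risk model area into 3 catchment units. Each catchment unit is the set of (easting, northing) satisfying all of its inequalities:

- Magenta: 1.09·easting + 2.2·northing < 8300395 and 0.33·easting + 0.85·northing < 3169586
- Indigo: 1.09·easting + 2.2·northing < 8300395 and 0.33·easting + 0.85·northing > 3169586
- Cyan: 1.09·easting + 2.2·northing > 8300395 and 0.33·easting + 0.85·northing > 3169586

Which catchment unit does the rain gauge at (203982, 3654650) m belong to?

1.09·203982 + 2.2·3654650 = 8262570.380, which is < 8300395
0.33·203982 + 0.85·3654650 = 3173766.560, which is > 3169586
This sign pattern matches Indigo.

Indigo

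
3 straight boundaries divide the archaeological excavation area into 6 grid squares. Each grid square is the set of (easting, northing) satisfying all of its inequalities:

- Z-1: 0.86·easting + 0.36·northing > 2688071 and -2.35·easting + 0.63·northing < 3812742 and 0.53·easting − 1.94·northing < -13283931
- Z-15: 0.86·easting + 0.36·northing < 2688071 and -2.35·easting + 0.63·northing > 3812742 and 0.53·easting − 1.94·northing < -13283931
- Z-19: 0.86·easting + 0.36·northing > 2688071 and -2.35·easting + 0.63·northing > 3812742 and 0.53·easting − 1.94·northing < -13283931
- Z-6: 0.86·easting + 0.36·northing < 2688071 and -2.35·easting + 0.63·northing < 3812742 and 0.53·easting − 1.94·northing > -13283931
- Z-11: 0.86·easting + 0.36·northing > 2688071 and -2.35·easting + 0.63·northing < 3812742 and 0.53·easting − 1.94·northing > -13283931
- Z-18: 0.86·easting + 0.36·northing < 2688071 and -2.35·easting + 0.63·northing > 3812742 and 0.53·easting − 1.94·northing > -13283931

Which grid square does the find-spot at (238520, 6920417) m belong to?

0.86·238520 + 0.36·6920417 = 2696477.320, which is > 2688071
-2.35·238520 + 0.63·6920417 = 3799340.710, which is < 3812742
0.53·238520 − 1.94·6920417 = -13299193.380, which is < -13283931
This sign pattern matches Z-1.

Z-1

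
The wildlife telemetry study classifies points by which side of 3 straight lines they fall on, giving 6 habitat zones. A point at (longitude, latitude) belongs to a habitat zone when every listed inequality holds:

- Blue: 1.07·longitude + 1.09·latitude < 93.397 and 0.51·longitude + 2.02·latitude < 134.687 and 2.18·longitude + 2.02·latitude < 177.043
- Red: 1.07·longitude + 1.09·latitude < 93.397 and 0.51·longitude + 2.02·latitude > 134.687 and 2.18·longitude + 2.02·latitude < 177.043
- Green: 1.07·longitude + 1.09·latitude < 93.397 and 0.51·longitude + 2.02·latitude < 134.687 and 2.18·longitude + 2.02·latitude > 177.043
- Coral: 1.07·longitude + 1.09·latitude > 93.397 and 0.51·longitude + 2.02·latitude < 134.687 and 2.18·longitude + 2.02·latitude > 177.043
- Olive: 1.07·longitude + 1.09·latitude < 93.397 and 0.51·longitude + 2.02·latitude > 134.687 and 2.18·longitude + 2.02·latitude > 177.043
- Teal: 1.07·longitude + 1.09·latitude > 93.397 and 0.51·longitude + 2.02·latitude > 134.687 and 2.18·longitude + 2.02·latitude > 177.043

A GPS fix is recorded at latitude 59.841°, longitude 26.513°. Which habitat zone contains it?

Coral

1.07·26.513 + 1.09·59.841 = 93.596, which is > 93.397
0.51·26.513 + 2.02·59.841 = 134.400, which is < 134.687
2.18·26.513 + 2.02·59.841 = 178.677, which is > 177.043
This sign pattern matches Coral.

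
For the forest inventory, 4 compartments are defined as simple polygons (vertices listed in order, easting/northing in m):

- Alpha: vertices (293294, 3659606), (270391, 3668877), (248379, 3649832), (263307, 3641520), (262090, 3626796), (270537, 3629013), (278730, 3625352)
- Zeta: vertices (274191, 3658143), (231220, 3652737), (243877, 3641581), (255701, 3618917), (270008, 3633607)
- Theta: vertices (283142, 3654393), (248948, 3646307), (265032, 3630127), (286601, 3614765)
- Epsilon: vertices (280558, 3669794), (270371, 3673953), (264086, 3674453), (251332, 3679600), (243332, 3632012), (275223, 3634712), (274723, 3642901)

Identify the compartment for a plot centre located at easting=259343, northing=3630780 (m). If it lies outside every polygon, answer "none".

Cast a ray rightward from (259343, 3630780). For each polygon, the edges (by vertex number in listed order) whose endpoints lie on opposite sides of northing = 3630780, where each meets that height, and whether that is right or left of the point:
Alpha: 4–5 at easting≈262419.3 (right), 7–1 at easting≈281037.9 (right) → 2 crossings.
Zeta: 3–4 at easting≈249512.0 (left), 4–5 at easting≈267254.7 (right) → 1 crossing.
Theta: 2–3 at easting≈264382.9 (right), 4–1 at easting≈285203.1 (right) → 2 crossings.
Epsilon: no edge straddles that height → 0 crossings.
Only Zeta has an odd count, so the point is inside Zeta.

Zeta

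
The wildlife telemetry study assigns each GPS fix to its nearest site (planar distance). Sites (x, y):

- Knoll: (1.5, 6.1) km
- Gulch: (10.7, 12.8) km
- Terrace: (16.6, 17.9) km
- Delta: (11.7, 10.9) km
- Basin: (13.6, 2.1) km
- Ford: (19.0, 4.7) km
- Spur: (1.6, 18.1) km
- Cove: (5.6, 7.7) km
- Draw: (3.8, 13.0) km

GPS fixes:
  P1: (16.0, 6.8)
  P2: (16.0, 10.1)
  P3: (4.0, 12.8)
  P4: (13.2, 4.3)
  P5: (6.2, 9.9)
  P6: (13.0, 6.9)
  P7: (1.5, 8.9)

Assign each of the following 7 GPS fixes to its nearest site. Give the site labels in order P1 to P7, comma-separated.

P1 → Ford (d²=13.41)
P2 → Delta (d²=19.13)
P3 → Draw (d²=0.08)
P4 → Basin (d²=5.00)
P5 → Cove (d²=5.20)
P6 → Delta (d²=17.69)
P7 → Knoll (d²=7.84)

Ford, Delta, Draw, Basin, Cove, Delta, Knoll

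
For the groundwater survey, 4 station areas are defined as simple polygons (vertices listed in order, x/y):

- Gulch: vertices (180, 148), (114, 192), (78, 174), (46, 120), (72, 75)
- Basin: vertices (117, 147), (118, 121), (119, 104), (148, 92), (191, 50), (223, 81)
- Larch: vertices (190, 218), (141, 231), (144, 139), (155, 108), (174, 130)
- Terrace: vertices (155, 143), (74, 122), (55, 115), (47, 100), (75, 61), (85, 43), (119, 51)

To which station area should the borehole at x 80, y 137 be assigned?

Gulch

Cast a ray rightward from (80, 137). For each polygon, the edges (by vertex number in listed order) whose endpoints lie on opposite sides of y = 137, where each meets that height, and whether that is right or left of the point:
Gulch: 3–4 at x≈56.1 (left), 5–1 at x≈163.7 (right) → 1 crossing.
Basin: 1–2 at x≈117.4 (right), 6–1 at x≈133.1 (right) → 2 crossings.
Larch: 3–4 at x≈144.7 (right), 5–1 at x≈175.3 (right) → 2 crossings.
Terrace: 1–2 at x≈131.9 (right), 7–1 at x≈152.7 (right) → 2 crossings.
Only Gulch has an odd count, so the point is inside Gulch.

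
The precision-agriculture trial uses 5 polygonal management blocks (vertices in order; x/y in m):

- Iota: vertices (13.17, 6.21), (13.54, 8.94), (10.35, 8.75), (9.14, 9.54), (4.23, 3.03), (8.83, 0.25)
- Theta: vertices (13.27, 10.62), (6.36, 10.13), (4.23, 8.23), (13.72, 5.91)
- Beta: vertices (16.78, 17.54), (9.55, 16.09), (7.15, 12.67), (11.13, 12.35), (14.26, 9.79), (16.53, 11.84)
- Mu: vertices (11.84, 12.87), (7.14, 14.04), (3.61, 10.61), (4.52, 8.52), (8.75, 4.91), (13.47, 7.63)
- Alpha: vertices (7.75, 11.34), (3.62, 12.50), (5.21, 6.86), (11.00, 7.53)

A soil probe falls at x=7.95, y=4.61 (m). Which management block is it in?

Cast a ray rightward from (7.95, 4.61). For each polygon, the edges (by vertex number in listed order) whose endpoints lie on opposite sides of y = 4.61, where each meets that height, and whether that is right or left of the point:
Iota: 4–5 at x≈5.422 (left), 6–1 at x≈12.005 (right) → 1 crossing.
Theta: no edge straddles that height → 0 crossings.
Beta: no edge straddles that height → 0 crossings.
Mu: no edge straddles that height → 0 crossings.
Alpha: no edge straddles that height → 0 crossings.
Only Iota has an odd count, so the point is inside Iota.

Iota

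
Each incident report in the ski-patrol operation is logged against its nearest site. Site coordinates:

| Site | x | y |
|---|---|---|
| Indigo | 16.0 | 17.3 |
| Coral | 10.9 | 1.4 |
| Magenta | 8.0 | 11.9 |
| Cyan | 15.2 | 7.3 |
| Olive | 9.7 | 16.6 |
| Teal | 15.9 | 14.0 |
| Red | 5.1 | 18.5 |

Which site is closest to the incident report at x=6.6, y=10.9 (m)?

Squared distances to each site:
Indigo: 129.320; Coral: 108.740; Magenta: 2.960; Cyan: 86.920; Olive: 42.100; Teal: 96.100; Red: 60.010.
Minimum at Magenta.

Magenta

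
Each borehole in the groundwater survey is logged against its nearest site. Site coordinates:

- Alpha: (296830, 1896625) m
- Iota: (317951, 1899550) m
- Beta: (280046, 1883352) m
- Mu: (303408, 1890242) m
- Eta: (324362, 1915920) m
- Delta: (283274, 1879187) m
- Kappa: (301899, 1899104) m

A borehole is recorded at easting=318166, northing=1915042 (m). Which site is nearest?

Squared distances to each site:
Alpha: 794410785.000; Iota: 240048289.000; Beta: 2457390500.000; Mu: 832838564.000; Eta: 39161300.000; Delta: 2503032689.000; Kappa: 518635133.000.
Minimum at Eta.

Eta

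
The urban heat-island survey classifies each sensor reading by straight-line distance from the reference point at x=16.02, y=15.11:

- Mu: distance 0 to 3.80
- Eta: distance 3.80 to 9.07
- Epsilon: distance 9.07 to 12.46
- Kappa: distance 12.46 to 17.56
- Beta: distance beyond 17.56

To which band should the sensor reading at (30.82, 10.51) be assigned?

Distance = √((30.82−16.02)² + (10.51−15.11)²) = √(219.040 + 21.160) = 15.498.
12.46 ≤ 15.498 < 17.56 → Kappa.

Kappa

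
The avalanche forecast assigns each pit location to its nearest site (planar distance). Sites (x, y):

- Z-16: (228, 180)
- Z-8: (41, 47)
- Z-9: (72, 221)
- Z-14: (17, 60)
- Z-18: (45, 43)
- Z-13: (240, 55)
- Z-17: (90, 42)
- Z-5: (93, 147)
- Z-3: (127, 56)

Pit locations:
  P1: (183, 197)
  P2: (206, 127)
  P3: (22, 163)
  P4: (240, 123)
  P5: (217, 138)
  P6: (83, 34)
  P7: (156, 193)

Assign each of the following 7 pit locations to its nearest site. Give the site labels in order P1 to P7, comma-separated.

Z-16, Z-16, Z-5, Z-16, Z-16, Z-17, Z-16

P1 → Z-16 (d²=2314.00)
P2 → Z-16 (d²=3293.00)
P3 → Z-5 (d²=5297.00)
P4 → Z-16 (d²=3393.00)
P5 → Z-16 (d²=1885.00)
P6 → Z-17 (d²=113.00)
P7 → Z-16 (d²=5353.00)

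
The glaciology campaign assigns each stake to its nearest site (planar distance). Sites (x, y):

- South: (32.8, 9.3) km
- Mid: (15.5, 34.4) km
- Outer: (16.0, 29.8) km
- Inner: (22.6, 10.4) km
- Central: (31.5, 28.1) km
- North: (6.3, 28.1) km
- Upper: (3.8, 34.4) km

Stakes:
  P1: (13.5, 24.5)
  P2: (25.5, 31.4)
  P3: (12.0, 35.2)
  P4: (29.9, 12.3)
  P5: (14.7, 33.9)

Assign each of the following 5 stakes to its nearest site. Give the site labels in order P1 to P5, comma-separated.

Outer, Central, Mid, South, Mid

P1 → Outer (d²=34.34)
P2 → Central (d²=46.89)
P3 → Mid (d²=12.89)
P4 → South (d²=17.41)
P5 → Mid (d²=0.89)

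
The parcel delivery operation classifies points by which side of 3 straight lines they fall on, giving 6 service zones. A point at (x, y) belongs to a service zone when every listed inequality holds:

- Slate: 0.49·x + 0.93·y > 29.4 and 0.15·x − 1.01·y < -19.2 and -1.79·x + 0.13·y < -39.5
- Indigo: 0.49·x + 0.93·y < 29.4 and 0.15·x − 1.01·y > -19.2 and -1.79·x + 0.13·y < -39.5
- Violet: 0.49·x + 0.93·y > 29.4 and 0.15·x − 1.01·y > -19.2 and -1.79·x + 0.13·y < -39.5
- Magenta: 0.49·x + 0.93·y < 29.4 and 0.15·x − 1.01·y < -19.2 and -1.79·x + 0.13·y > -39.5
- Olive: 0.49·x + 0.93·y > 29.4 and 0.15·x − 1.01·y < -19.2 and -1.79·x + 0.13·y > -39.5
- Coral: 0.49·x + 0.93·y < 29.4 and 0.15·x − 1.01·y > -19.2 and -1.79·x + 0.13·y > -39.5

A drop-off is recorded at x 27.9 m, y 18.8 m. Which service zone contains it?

Violet

0.49·27.9 + 0.93·18.8 = 31.155, which is > 29.4
0.15·27.9 − 1.01·18.8 = -14.803, which is > -19.2
-1.79·27.9 + 0.13·18.8 = -47.497, which is < -39.5
This sign pattern matches Violet.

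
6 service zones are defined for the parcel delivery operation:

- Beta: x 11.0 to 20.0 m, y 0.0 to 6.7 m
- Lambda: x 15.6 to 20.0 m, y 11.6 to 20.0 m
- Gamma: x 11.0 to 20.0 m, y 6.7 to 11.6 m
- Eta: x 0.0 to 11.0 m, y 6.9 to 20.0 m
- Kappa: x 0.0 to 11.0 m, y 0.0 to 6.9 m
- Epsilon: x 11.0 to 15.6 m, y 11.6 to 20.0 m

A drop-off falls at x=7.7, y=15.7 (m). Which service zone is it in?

The point has x = 7.7 and y = 15.7.
Only Eta satisfies 0.0 ≤ x ≤ 11.0 and 6.9 ≤ y ≤ 20.0.

Eta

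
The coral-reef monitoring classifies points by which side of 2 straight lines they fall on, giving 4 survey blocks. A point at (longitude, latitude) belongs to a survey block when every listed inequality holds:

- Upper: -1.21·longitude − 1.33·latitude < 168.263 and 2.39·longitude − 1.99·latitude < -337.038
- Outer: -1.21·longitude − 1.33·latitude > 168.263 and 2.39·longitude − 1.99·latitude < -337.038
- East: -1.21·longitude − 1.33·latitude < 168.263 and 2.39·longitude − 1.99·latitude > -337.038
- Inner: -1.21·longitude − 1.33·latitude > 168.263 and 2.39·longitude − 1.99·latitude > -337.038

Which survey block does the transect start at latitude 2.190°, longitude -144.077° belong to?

-1.21·-144.077 − 1.33·2.190 = 171.420, which is > 168.263
2.39·-144.077 − 1.99·2.190 = -348.702, which is < -337.038
This sign pattern matches Outer.

Outer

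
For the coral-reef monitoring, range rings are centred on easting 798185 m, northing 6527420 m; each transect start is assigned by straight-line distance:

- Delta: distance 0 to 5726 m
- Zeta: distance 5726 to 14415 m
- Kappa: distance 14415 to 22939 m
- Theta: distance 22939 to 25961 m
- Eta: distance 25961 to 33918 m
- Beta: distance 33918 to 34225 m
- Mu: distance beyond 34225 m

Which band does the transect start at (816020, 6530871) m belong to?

Kappa

Distance = √((816020−798185)² + (6530871−6527420)²) = √(318087225.000 + 11909401.000) = 18165.809 m.
14415 ≤ 18165.809 < 22939 → Kappa.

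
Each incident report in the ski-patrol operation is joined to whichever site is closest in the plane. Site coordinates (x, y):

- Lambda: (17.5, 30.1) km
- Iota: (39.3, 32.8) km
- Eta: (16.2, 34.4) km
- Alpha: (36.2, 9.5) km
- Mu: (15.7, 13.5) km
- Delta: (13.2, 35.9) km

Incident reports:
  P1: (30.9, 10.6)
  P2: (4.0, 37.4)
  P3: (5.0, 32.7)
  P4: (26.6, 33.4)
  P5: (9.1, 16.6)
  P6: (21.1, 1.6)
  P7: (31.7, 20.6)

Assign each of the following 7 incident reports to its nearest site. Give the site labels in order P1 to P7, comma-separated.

P1 → Alpha (d²=29.30)
P2 → Delta (d²=86.89)
P3 → Delta (d²=77.48)
P4 → Lambda (d²=93.70)
P5 → Mu (d²=53.17)
P6 → Mu (d²=170.77)
P7 → Alpha (d²=143.46)

Alpha, Delta, Delta, Lambda, Mu, Mu, Alpha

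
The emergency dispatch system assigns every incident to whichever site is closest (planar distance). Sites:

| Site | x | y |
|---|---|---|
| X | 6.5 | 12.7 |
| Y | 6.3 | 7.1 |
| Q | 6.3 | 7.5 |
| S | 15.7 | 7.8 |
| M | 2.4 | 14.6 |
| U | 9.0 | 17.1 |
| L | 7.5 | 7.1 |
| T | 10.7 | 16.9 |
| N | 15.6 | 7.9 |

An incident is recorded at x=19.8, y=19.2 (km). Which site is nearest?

Squared distances to each site:
X: 219.140; Y: 328.660; Q: 319.140; S: 146.770; M: 323.920; U: 121.050; L: 297.700; T: 88.100; N: 145.330.
Minimum at T.

T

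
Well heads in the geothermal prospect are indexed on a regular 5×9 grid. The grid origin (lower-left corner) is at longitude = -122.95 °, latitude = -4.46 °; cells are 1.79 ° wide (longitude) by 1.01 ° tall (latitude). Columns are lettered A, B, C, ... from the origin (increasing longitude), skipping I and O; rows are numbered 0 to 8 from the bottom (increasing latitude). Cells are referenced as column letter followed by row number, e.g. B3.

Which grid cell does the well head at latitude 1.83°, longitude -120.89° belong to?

Column index: ⌊(-120.89 − -122.95) / 1.79⌋ = ⌊1.151⌋ = 1 → column B
Row offset from origin: ⌊(1.83 − -4.46) / 1.01⌋ = ⌊6.228⌋ = 6 → row 6

B6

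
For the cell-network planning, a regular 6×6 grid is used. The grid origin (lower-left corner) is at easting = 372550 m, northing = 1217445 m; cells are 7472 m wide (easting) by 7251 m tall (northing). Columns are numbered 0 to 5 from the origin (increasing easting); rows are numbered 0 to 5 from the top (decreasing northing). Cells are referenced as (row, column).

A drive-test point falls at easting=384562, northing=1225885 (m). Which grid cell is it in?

(4, 1)

Column index: ⌊(384562 − 372550) / 7472⌋ = ⌊1.608⌋ = 1
Row offset from origin: ⌊(1225885 − 1217445) / 7251⌋ = ⌊1.164⌋ = 1 → row 4 (counted from top)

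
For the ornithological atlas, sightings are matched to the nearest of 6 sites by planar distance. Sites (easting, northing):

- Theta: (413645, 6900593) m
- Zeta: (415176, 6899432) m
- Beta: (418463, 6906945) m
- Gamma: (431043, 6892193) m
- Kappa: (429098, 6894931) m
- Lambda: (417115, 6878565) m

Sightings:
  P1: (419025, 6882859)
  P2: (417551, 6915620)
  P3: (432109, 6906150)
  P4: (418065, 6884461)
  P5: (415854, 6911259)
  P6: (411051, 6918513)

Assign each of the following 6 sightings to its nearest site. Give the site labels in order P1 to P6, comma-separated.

Lambda, Beta, Kappa, Lambda, Beta, Beta

P1 → Lambda (d²=22086536.00)
P2 → Beta (d²=76087369.00)
P3 → Kappa (d²=134932082.00)
P4 → Lambda (d²=35665316.00)
P5 → Beta (d²=25417477.00)
P6 → Beta (d²=188756368.00)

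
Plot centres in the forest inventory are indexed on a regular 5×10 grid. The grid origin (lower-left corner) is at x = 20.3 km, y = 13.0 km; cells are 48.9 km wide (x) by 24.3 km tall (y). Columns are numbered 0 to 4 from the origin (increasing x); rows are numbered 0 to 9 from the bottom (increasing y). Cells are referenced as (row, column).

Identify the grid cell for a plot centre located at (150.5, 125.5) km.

(4, 2)

Column index: ⌊(150.5 − 20.3) / 48.9⌋ = ⌊2.663⌋ = 2
Row offset from origin: ⌊(125.5 − 13.0) / 24.3⌋ = ⌊4.630⌋ = 4 → row 4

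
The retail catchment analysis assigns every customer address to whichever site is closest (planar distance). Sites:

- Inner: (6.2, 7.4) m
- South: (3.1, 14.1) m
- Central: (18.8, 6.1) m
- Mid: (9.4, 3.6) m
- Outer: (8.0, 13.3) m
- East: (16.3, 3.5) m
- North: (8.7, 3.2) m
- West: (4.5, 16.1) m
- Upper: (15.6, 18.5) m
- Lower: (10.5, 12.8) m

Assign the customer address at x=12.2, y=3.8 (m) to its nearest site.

Mid

Squared distances to each site:
Inner: 48.960; South: 188.900; Central: 48.850; Mid: 7.880; Outer: 107.890; East: 16.900; North: 12.610; West: 210.580; Upper: 227.650; Lower: 83.890.
Minimum at Mid.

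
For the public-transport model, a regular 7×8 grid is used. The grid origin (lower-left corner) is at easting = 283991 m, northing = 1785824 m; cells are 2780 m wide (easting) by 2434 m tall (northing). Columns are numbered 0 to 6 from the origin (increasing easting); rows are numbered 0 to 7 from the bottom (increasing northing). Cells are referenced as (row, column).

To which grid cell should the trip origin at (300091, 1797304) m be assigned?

(4, 5)

Column index: ⌊(300091 − 283991) / 2780⌋ = ⌊5.791⌋ = 5
Row offset from origin: ⌊(1797304 − 1785824) / 2434⌋ = ⌊4.717⌋ = 4 → row 4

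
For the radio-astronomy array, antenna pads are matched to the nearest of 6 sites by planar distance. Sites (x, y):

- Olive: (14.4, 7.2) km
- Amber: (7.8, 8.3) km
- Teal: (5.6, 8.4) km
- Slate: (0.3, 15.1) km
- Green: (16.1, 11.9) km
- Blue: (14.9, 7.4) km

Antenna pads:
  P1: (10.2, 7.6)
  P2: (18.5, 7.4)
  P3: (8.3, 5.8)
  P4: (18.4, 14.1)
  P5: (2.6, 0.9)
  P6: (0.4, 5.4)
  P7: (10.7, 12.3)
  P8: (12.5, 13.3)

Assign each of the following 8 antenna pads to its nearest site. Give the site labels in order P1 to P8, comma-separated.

P1 → Amber (d²=6.25)
P2 → Blue (d²=12.96)
P3 → Amber (d²=6.50)
P4 → Green (d²=10.13)
P5 → Teal (d²=65.25)
P6 → Teal (d²=36.04)
P7 → Amber (d²=24.41)
P8 → Green (d²=14.92)

Amber, Blue, Amber, Green, Teal, Teal, Amber, Green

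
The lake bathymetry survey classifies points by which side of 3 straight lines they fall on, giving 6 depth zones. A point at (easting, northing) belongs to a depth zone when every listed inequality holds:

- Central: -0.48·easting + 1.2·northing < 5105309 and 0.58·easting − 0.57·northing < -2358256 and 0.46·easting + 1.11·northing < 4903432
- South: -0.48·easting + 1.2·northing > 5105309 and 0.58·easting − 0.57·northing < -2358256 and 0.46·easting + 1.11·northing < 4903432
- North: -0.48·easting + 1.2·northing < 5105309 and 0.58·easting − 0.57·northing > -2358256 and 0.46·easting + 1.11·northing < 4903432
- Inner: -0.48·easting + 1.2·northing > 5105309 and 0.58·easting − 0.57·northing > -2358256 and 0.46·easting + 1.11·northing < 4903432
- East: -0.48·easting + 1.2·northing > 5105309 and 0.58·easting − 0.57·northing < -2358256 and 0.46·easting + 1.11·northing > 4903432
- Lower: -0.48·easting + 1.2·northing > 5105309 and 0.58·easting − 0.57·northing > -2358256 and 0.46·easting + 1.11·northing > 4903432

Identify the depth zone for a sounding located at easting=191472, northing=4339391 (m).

-0.48·191472 + 1.2·4339391 = 5115362.640, which is > 5105309
0.58·191472 − 0.57·4339391 = -2362399.110, which is < -2358256
0.46·191472 + 1.11·4339391 = 4904801.130, which is > 4903432
This sign pattern matches East.

East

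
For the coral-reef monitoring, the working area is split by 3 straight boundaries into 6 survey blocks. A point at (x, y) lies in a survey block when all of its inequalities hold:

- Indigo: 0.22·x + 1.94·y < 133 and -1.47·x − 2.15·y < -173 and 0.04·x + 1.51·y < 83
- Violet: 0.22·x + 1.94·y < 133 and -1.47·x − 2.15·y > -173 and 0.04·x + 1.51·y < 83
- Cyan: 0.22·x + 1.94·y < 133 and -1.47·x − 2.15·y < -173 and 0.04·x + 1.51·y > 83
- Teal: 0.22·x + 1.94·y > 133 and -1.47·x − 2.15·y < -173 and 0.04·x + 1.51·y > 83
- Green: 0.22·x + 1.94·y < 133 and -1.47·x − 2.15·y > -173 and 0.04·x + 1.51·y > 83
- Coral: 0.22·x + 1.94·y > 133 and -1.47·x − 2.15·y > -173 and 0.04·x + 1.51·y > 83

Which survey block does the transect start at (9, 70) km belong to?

0.22·9 + 1.94·70 = 137.780, which is > 133
-1.47·9 − 2.15·70 = -163.730, which is > -173
0.04·9 + 1.51·70 = 106.060, which is > 83
This sign pattern matches Coral.

Coral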